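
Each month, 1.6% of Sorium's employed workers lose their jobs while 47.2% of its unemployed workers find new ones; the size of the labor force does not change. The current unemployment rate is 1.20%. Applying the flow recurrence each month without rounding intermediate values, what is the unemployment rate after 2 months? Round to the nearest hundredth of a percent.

With a fixed labor force, u_{t+1} = u_t + s·(1−u_t) − f·u_t = u_t·(1−s−f) + s.
Here 1−s−f = 0.512 and s = 0.016.
u_1 = 0.012000 × 0.512 + 0.016 = 0.022144.
u_2 = 0.022144 × 0.512 + 0.016 = 0.027338.

Unemployment rate after two months ≈ 2.73%.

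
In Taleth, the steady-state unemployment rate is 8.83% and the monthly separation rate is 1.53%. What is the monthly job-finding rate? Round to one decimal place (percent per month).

From u* = s/(s+f): f = s·(1−u)/u.
f = 1.53 × (1 − 0.0883) / 0.0883 = 1.3949 / 0.0883 ≈ 15.8% per month.

Job-finding rate ≈ 15.8% per month.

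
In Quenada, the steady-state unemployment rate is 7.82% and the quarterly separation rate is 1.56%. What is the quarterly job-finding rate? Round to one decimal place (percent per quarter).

Job-finding rate ≈ 18.4% per quarter.

From u* = s/(s+f): f = s·(1−u)/u.
f = 1.56 × (1 − 0.0782) / 0.0782 = 1.4380 / 0.0782 ≈ 18.4% per quarter.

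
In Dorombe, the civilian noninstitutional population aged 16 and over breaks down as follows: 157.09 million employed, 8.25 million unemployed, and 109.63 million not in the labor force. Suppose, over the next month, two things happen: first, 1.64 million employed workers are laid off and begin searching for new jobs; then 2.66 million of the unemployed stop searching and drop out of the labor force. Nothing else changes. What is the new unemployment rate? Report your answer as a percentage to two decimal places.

New unemployment rate ≈ 4.44%.

Initially, labor force = 157.09 + 8.25 = 165.34 million, so u = 8.25/165.34 = 4.99%.
After the first change, employed falls and unemployed rises by 1.64; labor force unchanged → E = 155.45, U = 9.89, labor force = 165.34 million.
After the second change, unemployed and labor force both fall by 2.66 → E = 155.45, U = 7.23, labor force = 162.68 million.
New unemployment rate = 7.23 / 162.68 = 4.44%.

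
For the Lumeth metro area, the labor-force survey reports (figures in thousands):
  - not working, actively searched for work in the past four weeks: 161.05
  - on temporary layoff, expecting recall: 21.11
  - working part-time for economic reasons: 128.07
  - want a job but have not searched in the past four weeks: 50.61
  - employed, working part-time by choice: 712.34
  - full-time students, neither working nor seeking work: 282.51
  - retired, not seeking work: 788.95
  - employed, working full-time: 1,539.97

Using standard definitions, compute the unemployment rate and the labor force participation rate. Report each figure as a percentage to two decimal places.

Unemployment rate ≈ 7.11%; labor force participation rate ≈ 69.55%.

Employed = 128.07 + 712.34 + 1,539.97 = 2,380.38 thousand (anyone who worked, including part-time for economic reasons, counts as employed).
Unemployed = 161.05 + 21.11 = 182.16 thousand (jobless and actively searching, or on temporary layoff).
Labor force = 2,380.38 + 182.16 = 2,562.54 thousand.
Not in labor force = 50.61 + 282.51 + 788.95 = 1,122.07 thousand (those not working and not actively searching are outside the labor force — including those who want a job but have given up searching).
Civilian working-age population = 2,562.54 + 1,122.07 = 3,684.61 thousand.
Unemployment rate = 182.16 / 2,562.54 = 7.11%.
Labor force participation rate = 2,562.54 / 3,684.61 = 69.55%.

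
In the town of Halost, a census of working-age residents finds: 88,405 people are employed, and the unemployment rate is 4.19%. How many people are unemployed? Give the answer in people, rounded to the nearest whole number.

Let U be the number unemployed. The labor force is E + U, and U/(E+U) = 0.0419.
So U = 0.0419 × 88,405 / (1 − 0.0419) = 3704.17 / 0.9581 ≈ 3,866.

About 3,866 are unemployed.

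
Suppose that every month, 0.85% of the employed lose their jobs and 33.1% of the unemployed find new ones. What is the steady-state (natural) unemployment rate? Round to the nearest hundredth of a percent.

At steady state the flows balance: s·E = f·U, so U/(E+U) = s/(s+f).
u* = 0.85 / (0.85 + 33.1) = 0.85 / 33.95 = 2.50%.

Steady-state unemployment rate ≈ 2.50%.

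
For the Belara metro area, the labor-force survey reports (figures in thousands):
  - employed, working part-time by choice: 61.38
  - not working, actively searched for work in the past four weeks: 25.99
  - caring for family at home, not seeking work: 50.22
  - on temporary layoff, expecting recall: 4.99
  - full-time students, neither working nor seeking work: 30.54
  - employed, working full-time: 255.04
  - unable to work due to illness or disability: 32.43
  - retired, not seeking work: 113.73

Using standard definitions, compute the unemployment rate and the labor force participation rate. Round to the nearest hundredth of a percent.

Unemployment rate ≈ 8.92%; labor force participation rate ≈ 60.49%.

Employed = 61.38 + 255.04 = 316.42 thousand.
Unemployed = 25.99 + 4.99 = 30.98 thousand (jobless and actively searching, or on temporary layoff).
Labor force = 316.42 + 30.98 = 347.40 thousand.
Not in labor force = 50.22 + 30.54 + 32.43 + 113.73 = 226.92 thousand (those not working and not actively searching are outside the labor force).
Civilian working-age population = 347.40 + 226.92 = 574.32 thousand.
Unemployment rate = 30.98 / 347.40 = 8.92%.
Labor force participation rate = 347.40 / 574.32 = 60.49%.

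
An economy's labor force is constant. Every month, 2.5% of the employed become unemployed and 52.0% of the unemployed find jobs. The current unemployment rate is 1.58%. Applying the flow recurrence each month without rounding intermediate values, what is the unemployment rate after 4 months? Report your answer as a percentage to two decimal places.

Unemployment rate after four months ≈ 4.46%.

With a fixed labor force, u_{t+1} = u_t + s·(1−u_t) − f·u_t = u_t·(1−s−f) + s.
Here 1−s−f = 0.455 and s = 0.025.
u_1 = 0.015800 × 0.455 + 0.025 = 0.032189.
u_2 = 0.032189 × 0.455 + 0.025 = 0.039646.
u_3 = 0.039646 × 0.455 + 0.025 = 0.043039.
u_4 = 0.043039 × 0.455 + 0.025 = 0.044583.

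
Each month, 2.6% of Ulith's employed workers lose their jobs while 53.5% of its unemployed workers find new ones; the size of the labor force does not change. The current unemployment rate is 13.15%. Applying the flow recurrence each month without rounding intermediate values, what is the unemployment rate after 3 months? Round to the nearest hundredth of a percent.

With a fixed labor force, u_{t+1} = u_t + s·(1−u_t) − f·u_t = u_t·(1−s−f) + s.
Here 1−s−f = 0.439 and s = 0.026.
u_1 = 0.131500 × 0.439 + 0.026 = 0.083728.
u_2 = 0.083728 × 0.439 + 0.026 = 0.062757.
u_3 = 0.062757 × 0.439 + 0.026 = 0.053550.

Unemployment rate after three months ≈ 5.36%.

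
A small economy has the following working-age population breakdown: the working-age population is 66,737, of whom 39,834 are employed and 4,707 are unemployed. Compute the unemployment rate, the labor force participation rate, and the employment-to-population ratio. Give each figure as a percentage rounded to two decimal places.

Unemployment rate ≈ 10.57%; labor force participation rate ≈ 66.74%; employment-population ratio ≈ 59.69%.

Labor force = employed + unemployed = 39,834 + 4,707 = 44,541.
Unemployment rate = 4,707 / 44,541 = 10.57%.
Labor force participation rate = 44,541 / 66,737 = 66.74%.
Employment-population ratio = 39,834 / 66,737 = 59.69%.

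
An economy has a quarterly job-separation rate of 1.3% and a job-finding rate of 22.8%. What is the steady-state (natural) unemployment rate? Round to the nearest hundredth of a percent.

Steady-state unemployment rate ≈ 5.39%.

At steady state the flows balance: s·E = f·U, so U/(E+U) = s/(s+f).
u* = 1.3 / (1.3 + 22.8) = 1.3 / 24.10 = 5.39%.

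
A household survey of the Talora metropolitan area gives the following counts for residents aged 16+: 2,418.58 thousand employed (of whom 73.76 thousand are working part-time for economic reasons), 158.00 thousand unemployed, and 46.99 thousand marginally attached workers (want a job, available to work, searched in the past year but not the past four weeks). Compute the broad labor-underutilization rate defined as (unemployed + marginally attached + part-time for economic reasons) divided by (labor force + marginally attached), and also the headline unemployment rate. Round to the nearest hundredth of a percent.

Labor force = 2,418.58 + 158.00 = 2,576.58 thousand.
Numerator = 158.00 + 46.99 + 73.76 = 278.75 thousand.
Denominator = 2,576.58 + 46.99 = 2,623.57 thousand.
Broad rate = 278.75 / 2,623.57 = 10.62%.
Headline unemployment rate = 158.00 / 2,576.58 = 6.13%.

Broad underutilization rate ≈ 10.62%; headline unemployment rate ≈ 6.13%.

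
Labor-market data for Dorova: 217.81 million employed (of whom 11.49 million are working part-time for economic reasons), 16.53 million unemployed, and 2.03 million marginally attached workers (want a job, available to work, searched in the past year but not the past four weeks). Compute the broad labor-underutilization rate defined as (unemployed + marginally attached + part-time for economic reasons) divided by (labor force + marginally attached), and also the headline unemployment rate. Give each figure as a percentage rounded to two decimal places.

Broad underutilization rate ≈ 12.71%; headline unemployment rate ≈ 7.05%.

Labor force = 217.81 + 16.53 = 234.34 million.
Numerator = 16.53 + 2.03 + 11.49 = 30.05 million.
Denominator = 234.34 + 2.03 = 236.37 million.
Broad rate = 30.05 / 236.37 = 12.71%.
Headline unemployment rate = 16.53 / 234.34 = 7.05%.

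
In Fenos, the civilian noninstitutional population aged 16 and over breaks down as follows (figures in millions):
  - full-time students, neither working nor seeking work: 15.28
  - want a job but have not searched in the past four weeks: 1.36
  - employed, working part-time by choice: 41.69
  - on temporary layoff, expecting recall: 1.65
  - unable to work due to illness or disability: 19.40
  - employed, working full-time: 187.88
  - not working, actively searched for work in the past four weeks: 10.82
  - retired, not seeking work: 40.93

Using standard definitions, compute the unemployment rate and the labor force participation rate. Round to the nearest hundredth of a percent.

Unemployment rate ≈ 5.15%; labor force participation rate ≈ 75.87%.

Employed = 41.69 + 187.88 = 229.57 million.
Unemployed = 1.65 + 10.82 = 12.47 million (jobless and actively searching, or on temporary layoff).
Labor force = 229.57 + 12.47 = 242.04 million.
Not in labor force = 15.28 + 1.36 + 19.40 + 40.93 = 76.97 million (those not working and not actively searching are outside the labor force — including those who want a job but have given up searching).
Civilian working-age population = 242.04 + 76.97 = 319.01 million.
Unemployment rate = 12.47 / 242.04 = 5.15%.
Labor force participation rate = 242.04 / 319.01 = 75.87%.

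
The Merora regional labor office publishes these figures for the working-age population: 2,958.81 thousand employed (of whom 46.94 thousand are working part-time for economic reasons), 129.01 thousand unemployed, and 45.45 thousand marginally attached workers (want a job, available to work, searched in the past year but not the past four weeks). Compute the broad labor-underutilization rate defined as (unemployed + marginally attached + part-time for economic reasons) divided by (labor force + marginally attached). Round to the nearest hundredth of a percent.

Labor force = 2,958.81 + 129.01 = 3,087.82 thousand.
Numerator = 129.01 + 45.45 + 46.94 = 221.40 thousand.
Denominator = 3,087.82 + 45.45 = 3,133.27 thousand.
Broad rate = 221.40 / 3,133.27 = 7.07%.

Broad underutilization rate ≈ 7.07%.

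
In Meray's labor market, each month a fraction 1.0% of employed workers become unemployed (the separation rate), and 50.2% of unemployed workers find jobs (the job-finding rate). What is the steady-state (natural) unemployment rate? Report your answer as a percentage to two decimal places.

At steady state the flows balance: s·E = f·U, so U/(E+U) = s/(s+f).
u* = 1.0 / (1.0 + 50.2) = 1.0 / 51.20 = 1.95%.

Steady-state unemployment rate ≈ 1.95%.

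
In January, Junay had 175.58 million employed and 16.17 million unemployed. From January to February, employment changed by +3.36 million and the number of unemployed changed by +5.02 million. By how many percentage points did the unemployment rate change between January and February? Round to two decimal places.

January: labor force = 175.58 + 16.17 = 191.75; u = 16.17/191.75 = 8.43%.
February: labor force = 178.94 + 21.19 = 200.13; u = 21.19/200.13 = 10.59%.
Change = 10.59% − 8.43% = +2.16 pp.

The unemployment rate changed by +2.16 percentage points.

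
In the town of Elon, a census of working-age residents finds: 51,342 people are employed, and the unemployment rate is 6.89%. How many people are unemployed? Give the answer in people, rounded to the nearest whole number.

Let U be the number unemployed. The labor force is E + U, and U/(E+U) = 0.0689.
So U = 0.0689 × 51,342 / (1 − 0.0689) = 3537.46 / 0.9311 ≈ 3,799.

About 3,799 are unemployed.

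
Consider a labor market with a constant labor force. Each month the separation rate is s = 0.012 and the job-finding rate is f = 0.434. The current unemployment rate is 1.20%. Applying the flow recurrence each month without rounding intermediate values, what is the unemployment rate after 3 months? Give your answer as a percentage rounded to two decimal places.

Unemployment rate after three months ≈ 2.44%.

With a fixed labor force, u_{t+1} = u_t + s·(1−u_t) − f·u_t = u_t·(1−s−f) + s.
Here 1−s−f = 0.554 and s = 0.012.
u_1 = 0.012000 × 0.554 + 0.012 = 0.018648.
u_2 = 0.018648 × 0.554 + 0.012 = 0.022331.
u_3 = 0.022331 × 0.554 + 0.012 = 0.024371.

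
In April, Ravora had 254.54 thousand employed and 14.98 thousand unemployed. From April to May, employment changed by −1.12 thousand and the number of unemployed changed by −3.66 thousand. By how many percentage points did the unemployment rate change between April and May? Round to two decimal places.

April: labor force = 254.54 + 14.98 = 269.52; u = 14.98/269.52 = 5.56%.
May: labor force = 253.42 + 11.32 = 264.74; u = 11.32/264.74 = 4.28%.
Change = 4.28% − 5.56% = −1.28 pp.

The unemployment rate changed by −1.28 percentage points.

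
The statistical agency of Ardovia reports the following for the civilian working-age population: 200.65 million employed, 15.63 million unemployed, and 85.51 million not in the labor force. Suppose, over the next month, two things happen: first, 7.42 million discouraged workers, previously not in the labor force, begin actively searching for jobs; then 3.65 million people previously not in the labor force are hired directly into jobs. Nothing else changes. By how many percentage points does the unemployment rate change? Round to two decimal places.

Initially, labor force = 200.65 + 15.63 = 216.28 million, so u = 15.63/216.28 = 7.23%.
After the first change, unemployed and labor force both rise by 7.42 → E = 200.65, U = 23.05, labor force = 223.70 million.
After the second change, employed and labor force both rise by 3.65; unemployed unchanged → E = 204.30, U = 23.05, labor force = 227.35 million.
New unemployment rate = 23.05 / 227.35 = 10.14%.
Change = 10.14% − 7.23% = +2.91 percentage points.

The unemployment rate changes by +2.91 percentage points.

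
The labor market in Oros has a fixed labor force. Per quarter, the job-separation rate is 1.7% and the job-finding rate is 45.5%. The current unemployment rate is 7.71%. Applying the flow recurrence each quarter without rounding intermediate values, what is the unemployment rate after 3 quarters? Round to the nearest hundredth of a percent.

Unemployment rate after three quarters ≈ 4.21%.

With a fixed labor force, u_{t+1} = u_t + s·(1−u_t) − f·u_t = u_t·(1−s−f) + s.
Here 1−s−f = 0.528 and s = 0.017.
u_1 = 0.077100 × 0.528 + 0.017 = 0.057709.
u_2 = 0.057709 × 0.528 + 0.017 = 0.047470.
u_3 = 0.047470 × 0.528 + 0.017 = 0.042064.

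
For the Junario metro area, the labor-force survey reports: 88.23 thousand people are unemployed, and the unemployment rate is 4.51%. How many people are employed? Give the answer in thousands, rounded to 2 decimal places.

Labor force = U / u = 88.23 / 0.0451 ≈ 1,956.32 thousand.
Employed = labor force − unemployed = 1,956.32 − 88.23 = 1,868.09 thousand.

About 1,868.09 thousand are employed.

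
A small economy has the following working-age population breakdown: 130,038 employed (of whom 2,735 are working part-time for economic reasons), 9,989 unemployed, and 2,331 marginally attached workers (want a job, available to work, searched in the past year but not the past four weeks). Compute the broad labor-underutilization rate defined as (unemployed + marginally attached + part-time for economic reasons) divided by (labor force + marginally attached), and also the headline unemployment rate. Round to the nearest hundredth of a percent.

Broad underutilization rate ≈ 10.58%; headline unemployment rate ≈ 7.13%.

Labor force = 130,038 + 9,989 = 140,027.
Numerator = 9,989 + 2,331 + 2,735 = 15,055.
Denominator = 140,027 + 2,331 = 142,358.
Broad rate = 15,055 / 142,358 = 10.58%.
Headline unemployment rate = 9,989 / 140,027 = 7.13%.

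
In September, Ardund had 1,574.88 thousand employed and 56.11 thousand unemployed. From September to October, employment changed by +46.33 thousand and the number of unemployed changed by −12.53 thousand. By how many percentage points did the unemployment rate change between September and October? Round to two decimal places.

The unemployment rate changed by −0.82 percentage points.

September: labor force = 1,574.88 + 56.11 = 1,630.99; u = 56.11/1,630.99 = 3.44%.
October: labor force = 1,621.21 + 43.58 = 1,664.79; u = 43.58/1,664.79 = 2.62%.
Change = 2.62% − 3.44% = −0.82 pp.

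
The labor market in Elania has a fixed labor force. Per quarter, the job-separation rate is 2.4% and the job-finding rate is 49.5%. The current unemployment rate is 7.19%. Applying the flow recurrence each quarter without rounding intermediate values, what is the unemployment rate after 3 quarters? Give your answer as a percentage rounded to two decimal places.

Unemployment rate after three quarters ≈ 4.91%.

With a fixed labor force, u_{t+1} = u_t + s·(1−u_t) − f·u_t = u_t·(1−s−f) + s.
Here 1−s−f = 0.481 and s = 0.024.
u_1 = 0.071900 × 0.481 + 0.024 = 0.058584.
u_2 = 0.058584 × 0.481 + 0.024 = 0.052179.
u_3 = 0.052179 × 0.481 + 0.024 = 0.049098.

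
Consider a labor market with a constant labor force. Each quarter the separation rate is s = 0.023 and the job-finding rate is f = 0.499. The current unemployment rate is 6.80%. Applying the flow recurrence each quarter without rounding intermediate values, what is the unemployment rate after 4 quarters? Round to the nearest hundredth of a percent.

With a fixed labor force, u_{t+1} = u_t + s·(1−u_t) − f·u_t = u_t·(1−s−f) + s.
Here 1−s−f = 0.478 and s = 0.023.
u_1 = 0.068000 × 0.478 + 0.023 = 0.055504.
u_2 = 0.055504 × 0.478 + 0.023 = 0.049531.
u_3 = 0.049531 × 0.478 + 0.023 = 0.046676.
u_4 = 0.046676 × 0.478 + 0.023 = 0.045311.

Unemployment rate after four quarters ≈ 4.53%.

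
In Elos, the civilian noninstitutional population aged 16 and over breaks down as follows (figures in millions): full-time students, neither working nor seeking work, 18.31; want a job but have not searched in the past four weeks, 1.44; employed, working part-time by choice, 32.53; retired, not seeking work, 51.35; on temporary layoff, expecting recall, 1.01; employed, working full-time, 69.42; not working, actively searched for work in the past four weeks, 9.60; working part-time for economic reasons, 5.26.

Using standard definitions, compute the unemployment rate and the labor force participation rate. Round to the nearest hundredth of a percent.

Unemployment rate ≈ 9.01%; labor force participation rate ≈ 62.37%.

Employed = 32.53 + 69.42 + 5.26 = 107.21 million (anyone who worked, including part-time for economic reasons, counts as employed).
Unemployed = 1.01 + 9.60 = 10.61 million (jobless and actively searching, or on temporary layoff).
Labor force = 107.21 + 10.61 = 117.82 million.
Not in labor force = 18.31 + 1.44 + 51.35 = 71.10 million (those not working and not actively searching are outside the labor force — including those who want a job but have given up searching).
Civilian working-age population = 117.82 + 71.10 = 188.92 million.
Unemployment rate = 10.61 / 117.82 = 9.01%.
Labor force participation rate = 117.82 / 188.92 = 62.37%.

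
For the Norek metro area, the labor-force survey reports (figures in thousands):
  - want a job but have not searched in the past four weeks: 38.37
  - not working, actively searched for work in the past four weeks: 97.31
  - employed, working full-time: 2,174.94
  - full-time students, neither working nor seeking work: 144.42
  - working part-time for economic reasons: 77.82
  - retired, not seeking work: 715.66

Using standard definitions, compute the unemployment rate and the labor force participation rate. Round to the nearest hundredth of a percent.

Employed = 2,174.94 + 77.82 = 2,252.76 thousand (anyone who worked, including part-time for economic reasons, counts as employed).
Unemployed = 97.31 thousand.
Labor force = 2,252.76 + 97.31 = 2,350.07 thousand.
Not in labor force = 38.37 + 144.42 + 715.66 = 898.45 thousand (those not working and not actively searching are outside the labor force — including those who want a job but have given up searching).
Civilian working-age population = 2,350.07 + 898.45 = 3,248.52 thousand.
Unemployment rate = 97.31 / 2,350.07 = 4.14%.
Labor force participation rate = 2,350.07 / 3,248.52 = 72.34%.

Unemployment rate ≈ 4.14%; labor force participation rate ≈ 72.34%.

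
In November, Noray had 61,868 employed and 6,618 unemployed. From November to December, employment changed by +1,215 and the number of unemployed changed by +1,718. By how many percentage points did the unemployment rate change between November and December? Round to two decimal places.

The unemployment rate changed by +2.01 percentage points.

November: labor force = 61,868 + 6,618 = 68,486; u = 6,618/68,486 = 9.66%.
December: labor force = 63,083 + 8,336 = 71,419; u = 8,336/71,419 = 11.67%.
Change = 11.67% − 9.66% = +2.01 pp.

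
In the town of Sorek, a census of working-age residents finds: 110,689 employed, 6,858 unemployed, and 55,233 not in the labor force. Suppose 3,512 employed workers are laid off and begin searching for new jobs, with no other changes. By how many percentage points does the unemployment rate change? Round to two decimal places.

Initially, labor force = 110,689 + 6,858 = 117,547, so u = 6,858/117,547 = 5.83%.
After the change, employed falls and unemployed rises by 3,512; labor force unchanged → E = 107,177, U = 10,370, labor force = 117,547.
New unemployment rate = 10,370 / 117,547 = 8.82%.
Change = 8.82% − 5.83% = +2.99 percentage points.

The unemployment rate changes by +2.99 percentage points.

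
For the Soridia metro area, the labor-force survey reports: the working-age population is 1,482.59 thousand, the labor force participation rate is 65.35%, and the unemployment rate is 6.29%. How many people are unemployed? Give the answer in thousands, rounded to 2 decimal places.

About 60.94 thousand are unemployed.

Labor force = 0.6535 × 1,482.59 = 968.87 thousand.
Unemployed = 0.0629 × 968.87 ≈ 60.94 thousand.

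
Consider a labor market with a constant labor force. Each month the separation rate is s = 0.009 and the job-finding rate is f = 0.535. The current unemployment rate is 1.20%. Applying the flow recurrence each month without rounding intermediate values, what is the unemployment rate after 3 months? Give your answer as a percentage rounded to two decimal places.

Unemployment rate after three months ≈ 1.61%.

With a fixed labor force, u_{t+1} = u_t + s·(1−u_t) − f·u_t = u_t·(1−s−f) + s.
Here 1−s−f = 0.456 and s = 0.009.
u_1 = 0.012000 × 0.456 + 0.009 = 0.014472.
u_2 = 0.014472 × 0.456 + 0.009 = 0.015599.
u_3 = 0.015599 × 0.456 + 0.009 = 0.016113.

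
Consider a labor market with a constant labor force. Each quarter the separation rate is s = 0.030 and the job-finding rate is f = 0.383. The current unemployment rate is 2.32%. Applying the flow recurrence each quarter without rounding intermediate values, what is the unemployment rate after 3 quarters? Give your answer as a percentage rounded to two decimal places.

With a fixed labor force, u_{t+1} = u_t + s·(1−u_t) − f·u_t = u_t·(1−s−f) + s.
Here 1−s−f = 0.587 and s = 0.030.
u_1 = 0.023200 × 0.587 + 0.030 = 0.043618.
u_2 = 0.043618 × 0.587 + 0.030 = 0.055604.
u_3 = 0.055604 × 0.587 + 0.030 = 0.062640.

Unemployment rate after three quarters ≈ 6.26%.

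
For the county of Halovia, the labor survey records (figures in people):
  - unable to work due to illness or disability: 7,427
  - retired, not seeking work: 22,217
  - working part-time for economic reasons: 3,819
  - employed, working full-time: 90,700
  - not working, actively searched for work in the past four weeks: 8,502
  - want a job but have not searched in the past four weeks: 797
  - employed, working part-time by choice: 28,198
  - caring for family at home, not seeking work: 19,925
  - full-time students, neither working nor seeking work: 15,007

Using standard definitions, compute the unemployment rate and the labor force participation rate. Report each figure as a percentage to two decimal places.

Employed = 3,819 + 90,700 + 28,198 = 122,717 (anyone who worked, including part-time for economic reasons, counts as employed).
Unemployed = 8,502.
Labor force = 122,717 + 8,502 = 131,219.
Not in labor force = 7,427 + 22,217 + 797 + 19,925 + 15,007 = 65,373 (those not working and not actively searching are outside the labor force — including those who want a job but have given up searching).
Civilian working-age population = 131,219 + 65,373 = 196,592.
Unemployment rate = 8,502 / 131,219 = 6.48%.
Labor force participation rate = 131,219 / 196,592 = 66.75%.

Unemployment rate ≈ 6.48%; labor force participation rate ≈ 66.75%.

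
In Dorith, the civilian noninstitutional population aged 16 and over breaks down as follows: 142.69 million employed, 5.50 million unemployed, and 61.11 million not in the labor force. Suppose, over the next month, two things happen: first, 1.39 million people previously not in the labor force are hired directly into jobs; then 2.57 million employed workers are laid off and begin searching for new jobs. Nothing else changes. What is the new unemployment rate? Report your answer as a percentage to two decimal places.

Initially, labor force = 142.69 + 5.50 = 148.19 million, so u = 5.50/148.19 = 3.71%.
After the first change, employed and labor force both rise by 1.39; unemployed unchanged → E = 144.08, U = 5.50, labor force = 149.58 million.
After the second change, employed falls and unemployed rises by 2.57; labor force unchanged → E = 141.51, U = 8.07, labor force = 149.58 million.
New unemployment rate = 8.07 / 149.58 = 5.40%.

New unemployment rate ≈ 5.40%.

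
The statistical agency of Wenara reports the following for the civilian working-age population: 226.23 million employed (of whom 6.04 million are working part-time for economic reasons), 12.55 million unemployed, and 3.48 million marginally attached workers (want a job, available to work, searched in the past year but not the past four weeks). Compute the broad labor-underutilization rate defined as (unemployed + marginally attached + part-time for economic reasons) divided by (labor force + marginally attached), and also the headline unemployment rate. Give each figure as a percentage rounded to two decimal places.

Labor force = 226.23 + 12.55 = 238.78 million.
Numerator = 12.55 + 3.48 + 6.04 = 22.07 million.
Denominator = 238.78 + 3.48 = 242.26 million.
Broad rate = 22.07 / 242.26 = 9.11%.
Headline unemployment rate = 12.55 / 238.78 = 5.26%.

Broad underutilization rate ≈ 9.11%; headline unemployment rate ≈ 5.26%.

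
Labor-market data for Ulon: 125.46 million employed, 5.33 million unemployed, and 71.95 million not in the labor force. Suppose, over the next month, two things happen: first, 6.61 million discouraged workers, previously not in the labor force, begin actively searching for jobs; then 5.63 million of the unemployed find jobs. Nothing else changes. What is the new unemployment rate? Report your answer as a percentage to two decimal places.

New unemployment rate ≈ 4.59%.

Initially, labor force = 125.46 + 5.33 = 130.79 million, so u = 5.33/130.79 = 4.08%.
After the first change, unemployed and labor force both rise by 6.61 → E = 125.46, U = 11.94, labor force = 137.40 million.
After the second change, unemployed falls and employed rises by 5.63; labor force unchanged → E = 131.09, U = 6.31, labor force = 137.40 million.
New unemployment rate = 6.31 / 137.40 = 4.59%.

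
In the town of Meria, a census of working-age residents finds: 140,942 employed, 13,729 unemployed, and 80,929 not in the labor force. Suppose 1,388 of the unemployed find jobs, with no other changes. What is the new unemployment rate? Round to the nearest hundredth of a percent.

Initially, labor force = 140,942 + 13,729 = 154,671, so u = 13,729/154,671 = 8.88%.
After the change, unemployed falls and employed rises by 1,388; labor force unchanged → E = 142,330, U = 12,341, labor force = 154,671.
New unemployment rate = 12,341 / 154,671 = 7.98%.

New unemployment rate ≈ 7.98%.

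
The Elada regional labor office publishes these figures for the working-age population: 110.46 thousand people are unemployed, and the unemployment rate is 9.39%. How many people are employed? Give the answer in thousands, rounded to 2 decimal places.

Labor force = U / u = 110.46 / 0.0939 ≈ 1,176.36 thousand.
Employed = labor force − unemployed = 1,176.36 − 110.46 = 1,065.90 thousand.

About 1,065.90 thousand are employed.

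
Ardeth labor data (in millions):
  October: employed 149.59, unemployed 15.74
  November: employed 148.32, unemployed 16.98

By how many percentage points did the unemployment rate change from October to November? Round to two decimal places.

The unemployment rate changed by +0.75 percentage points.

October: labor force = 149.59 + 15.74 = 165.33; u = 15.74/165.33 = 9.52%.
November: labor force = 148.32 + 16.98 = 165.30; u = 16.98/165.30 = 10.27%.
Change = 10.27% − 9.52% = +0.75 pp.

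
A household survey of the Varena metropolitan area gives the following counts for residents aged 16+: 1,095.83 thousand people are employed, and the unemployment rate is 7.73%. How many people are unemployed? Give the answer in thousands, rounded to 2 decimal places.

About 91.80 thousand are unemployed.

Let U be the number unemployed. The labor force is E + U, and U/(E+U) = 0.0773.
So U = 0.0773 × 1,095.83 / (1 − 0.0773) = 84.7077 / 0.9227 ≈ 91.80 thousand.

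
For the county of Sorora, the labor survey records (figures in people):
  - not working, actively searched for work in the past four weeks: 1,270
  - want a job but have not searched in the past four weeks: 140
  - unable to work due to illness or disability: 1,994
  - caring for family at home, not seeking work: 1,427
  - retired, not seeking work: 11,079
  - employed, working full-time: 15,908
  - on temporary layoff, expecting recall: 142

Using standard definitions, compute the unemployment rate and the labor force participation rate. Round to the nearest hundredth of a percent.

Employed = 15,908.
Unemployed = 1,270 + 142 = 1,412 (jobless and actively searching, or on temporary layoff).
Labor force = 15,908 + 1,412 = 17,320.
Not in labor force = 140 + 1,994 + 1,427 + 11,079 = 14,640 (those not working and not actively searching are outside the labor force — including those who want a job but have given up searching).
Civilian working-age population = 17,320 + 14,640 = 31,960.
Unemployment rate = 1,412 / 17,320 = 8.15%.
Labor force participation rate = 17,320 / 31,960 = 54.19%.

Unemployment rate ≈ 8.15%; labor force participation rate ≈ 54.19%.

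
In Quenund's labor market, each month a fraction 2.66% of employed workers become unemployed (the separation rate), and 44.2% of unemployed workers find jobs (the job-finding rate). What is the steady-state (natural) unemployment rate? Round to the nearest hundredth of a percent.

Steady-state unemployment rate ≈ 5.68%.

At steady state the flows balance: s·E = f·U, so U/(E+U) = s/(s+f).
u* = 2.66 / (2.66 + 44.2) = 2.66 / 46.86 = 5.68%.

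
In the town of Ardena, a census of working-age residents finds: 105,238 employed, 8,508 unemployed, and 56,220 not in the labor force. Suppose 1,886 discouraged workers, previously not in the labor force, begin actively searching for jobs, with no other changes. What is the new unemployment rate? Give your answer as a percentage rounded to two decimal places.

Initially, labor force = 105,238 + 8,508 = 113,746, so u = 8,508/113,746 = 7.48%.
After the change, unemployed and labor force both rise by 1,886 → E = 105,238, U = 10,394, labor force = 115,632.
New unemployment rate = 10,394 / 115,632 = 8.99%.

New unemployment rate ≈ 8.99%.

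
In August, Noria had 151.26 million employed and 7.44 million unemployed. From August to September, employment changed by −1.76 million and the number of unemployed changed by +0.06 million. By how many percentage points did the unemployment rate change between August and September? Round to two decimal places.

August: labor force = 151.26 + 7.44 = 158.70; u = 7.44/158.70 = 4.69%.
September: labor force = 149.50 + 7.50 = 157.00; u = 7.50/157.00 = 4.78%.
Change = 4.78% − 4.69% = +0.09 pp.

The unemployment rate changed by +0.09 percentage points.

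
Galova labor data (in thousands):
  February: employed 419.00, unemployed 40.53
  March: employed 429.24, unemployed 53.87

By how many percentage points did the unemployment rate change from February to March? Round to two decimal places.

February: labor force = 419.00 + 40.53 = 459.53; u = 40.53/459.53 = 8.82%.
March: labor force = 429.24 + 53.87 = 483.11; u = 53.87/483.11 = 11.15%.
Change = 11.15% − 8.82% = +2.33 pp.

The unemployment rate changed by +2.33 percentage points.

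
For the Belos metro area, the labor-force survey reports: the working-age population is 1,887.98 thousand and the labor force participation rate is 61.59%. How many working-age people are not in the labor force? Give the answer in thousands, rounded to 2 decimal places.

Share not in the labor force = 1 − 0.6159 = 0.3841.
Not in labor force = 0.3841 × 1,887.98 ≈ 725.17 thousand.

About 725.17 thousand are not in the labor force.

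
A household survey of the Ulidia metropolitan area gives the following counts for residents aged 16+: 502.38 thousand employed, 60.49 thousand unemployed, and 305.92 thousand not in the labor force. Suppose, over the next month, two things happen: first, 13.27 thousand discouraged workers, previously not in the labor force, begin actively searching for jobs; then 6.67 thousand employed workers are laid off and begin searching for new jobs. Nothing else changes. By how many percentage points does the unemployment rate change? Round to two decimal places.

Initially, labor force = 502.38 + 60.49 = 562.87 thousand, so u = 60.49/562.87 = 10.75%.
After the first change, unemployed and labor force both rise by 13.27 → E = 502.38, U = 73.76, labor force = 576.14 thousand.
After the second change, employed falls and unemployed rises by 6.67; labor force unchanged → E = 495.71, U = 80.43, labor force = 576.14 thousand.
New unemployment rate = 80.43 / 576.14 = 13.96%.
Change = 13.96% − 10.75% = +3.21 percentage points.

The unemployment rate changes by +3.21 percentage points.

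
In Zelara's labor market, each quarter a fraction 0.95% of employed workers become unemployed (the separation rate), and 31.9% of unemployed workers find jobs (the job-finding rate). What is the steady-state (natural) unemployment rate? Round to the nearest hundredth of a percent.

Steady-state unemployment rate ≈ 2.89%.

At steady state the flows balance: s·E = f·U, so U/(E+U) = s/(s+f).
u* = 0.95 / (0.95 + 31.9) = 0.95 / 32.85 = 2.89%.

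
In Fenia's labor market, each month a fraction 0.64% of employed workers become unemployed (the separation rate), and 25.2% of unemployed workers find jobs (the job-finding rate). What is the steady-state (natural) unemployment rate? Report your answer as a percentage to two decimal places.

At steady state the flows balance: s·E = f·U, so U/(E+U) = s/(s+f).
u* = 0.64 / (0.64 + 25.2) = 0.64 / 25.84 = 2.48%.

Steady-state unemployment rate ≈ 2.48%.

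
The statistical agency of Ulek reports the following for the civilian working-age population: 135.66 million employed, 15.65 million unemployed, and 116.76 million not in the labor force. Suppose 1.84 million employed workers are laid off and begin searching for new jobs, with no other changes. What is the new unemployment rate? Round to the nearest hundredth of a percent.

Initially, labor force = 135.66 + 15.65 = 151.31 million, so u = 15.65/151.31 = 10.34%.
After the change, employed falls and unemployed rises by 1.84; labor force unchanged → E = 133.82, U = 17.49, labor force = 151.31 million.
New unemployment rate = 17.49 / 151.31 = 11.56%.

New unemployment rate ≈ 11.56%.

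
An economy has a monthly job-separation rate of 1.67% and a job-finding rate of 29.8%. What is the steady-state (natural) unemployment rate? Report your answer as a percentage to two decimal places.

Steady-state unemployment rate ≈ 5.31%.

At steady state the flows balance: s·E = f·U, so U/(E+U) = s/(s+f).
u* = 1.67 / (1.67 + 29.8) = 1.67 / 31.47 = 5.31%.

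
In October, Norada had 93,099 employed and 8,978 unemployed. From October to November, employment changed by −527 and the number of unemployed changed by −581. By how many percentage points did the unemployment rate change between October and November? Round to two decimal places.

The unemployment rate changed by −0.48 percentage points.

October: labor force = 93,099 + 8,978 = 102,077; u = 8,978/102,077 = 8.80%.
November: labor force = 92,572 + 8,397 = 100,969; u = 8,397/100,969 = 8.32%.
Change = 8.32% − 8.80% = −0.48 pp.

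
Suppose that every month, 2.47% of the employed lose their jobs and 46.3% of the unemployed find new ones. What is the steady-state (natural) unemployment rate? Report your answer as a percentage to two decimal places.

At steady state the flows balance: s·E = f·U, so U/(E+U) = s/(s+f).
u* = 2.47 / (2.47 + 46.3) = 2.47 / 48.77 = 5.06%.

Steady-state unemployment rate ≈ 5.06%.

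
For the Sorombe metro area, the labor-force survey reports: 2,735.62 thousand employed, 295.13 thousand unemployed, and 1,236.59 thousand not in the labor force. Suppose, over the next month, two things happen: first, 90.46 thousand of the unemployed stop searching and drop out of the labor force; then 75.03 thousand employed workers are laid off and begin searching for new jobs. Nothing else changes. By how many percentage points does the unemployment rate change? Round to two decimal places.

Initially, labor force = 2,735.62 + 295.13 = 3,030.75 thousand, so u = 295.13/3,030.75 = 9.74%.
After the first change, unemployed and labor force both fall by 90.46 → E = 2,735.62, U = 204.67, labor force = 2,940.29 thousand.
After the second change, employed falls and unemployed rises by 75.03; labor force unchanged → E = 2,660.59, U = 279.70, labor force = 2,940.29 thousand.
New unemployment rate = 279.70 / 2,940.29 = 9.51%.
Change = 9.51% − 9.74% = −0.23 percentage points.

The unemployment rate changes by −0.23 percentage points.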